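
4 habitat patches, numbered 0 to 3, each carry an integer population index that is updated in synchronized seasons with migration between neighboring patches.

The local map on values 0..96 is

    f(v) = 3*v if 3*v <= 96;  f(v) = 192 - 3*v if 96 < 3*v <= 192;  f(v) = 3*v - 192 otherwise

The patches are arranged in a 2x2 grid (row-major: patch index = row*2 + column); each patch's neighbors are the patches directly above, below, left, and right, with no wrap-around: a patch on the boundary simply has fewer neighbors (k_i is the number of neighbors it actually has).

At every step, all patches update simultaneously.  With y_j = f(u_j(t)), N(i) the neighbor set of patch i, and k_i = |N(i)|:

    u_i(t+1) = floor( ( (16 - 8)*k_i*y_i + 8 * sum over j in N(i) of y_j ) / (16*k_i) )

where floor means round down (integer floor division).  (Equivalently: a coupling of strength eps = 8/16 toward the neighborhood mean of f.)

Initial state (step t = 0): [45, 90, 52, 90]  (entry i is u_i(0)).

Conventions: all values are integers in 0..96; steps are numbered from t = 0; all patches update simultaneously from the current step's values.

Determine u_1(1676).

Simulating step by step:
t=0: [45, 90, 52, 90]
t=1: [57, 72, 51, 67]
t=2: [26, 19, 27, 20]
t=3: [73, 63, 75, 64]
t=4: [22, 8, 23, 9]
t=5: [56, 35, 57, 36]
t=6: [39, 70, 37, 69]
t=7: [62, 31, 63, 32]
t=8: [27, 72, 27, 72]
t=9: [66, 38, 66, 38]
t=10: [24, 60, 24, 60]
t=11: [57, 27, 57, 27]
t=12: [36, 66, 36, 66]
t=13: [64, 25, 64, 25]
t=14: [18, 56, 18, 56]
t=15: [46, 31, 46, 31]
t=16: [63, 83, 63, 83]
t=17: [16, 43, 16, 43]
t=18: [51, 59, 51, 59]
t=19: [33, 21, 33, 21]
t=20: [85, 70, 85, 70]
t=21: [51, 29, 51, 29]
t=22: [51, 75, 51, 75]
t=23: [37, 34, 37, 34]
t=24: [83, 87, 83, 87]
t=25: [60, 66, 60, 66]
t=26: [10, 7, 10, 7]
t=27: [27, 23, 27, 23]
t=28: [78, 72, 78, 72]
t=29: [37, 28, 37, 28]
t=30: [81, 83, 81, 83]
t=31: [52, 55, 52, 55]
t=32: [33, 29, 33, 29]
t=33: [91, 88, 91, 88]
t=34: [78, 74, 78, 74]
t=35: [39, 33, 39, 33]
t=36: [79, 88, 79, 88]
t=37: [51, 65, 51, 65]
t=38: [30, 12, 30, 12]
t=39: [76, 49, 76, 49]
t=40: [38, 42, 38, 42]
t=41: [75, 69, 75, 69]
t=42: [28, 19, 28, 19]
t=43: [77, 63, 77, 63]
t=44: [30, 12, 30, 12]

Answer: u_1(1676) = 12
Key observation: The state at step 38, [30, 12, 30, 12], reappears at step 44: the system is in a cycle of period 6 from step 38 on.  Therefore the state at step 1676 equals the state at step 38 + ((1676 - 38) mod 6) = 38, which is [30, 12, 30, 12].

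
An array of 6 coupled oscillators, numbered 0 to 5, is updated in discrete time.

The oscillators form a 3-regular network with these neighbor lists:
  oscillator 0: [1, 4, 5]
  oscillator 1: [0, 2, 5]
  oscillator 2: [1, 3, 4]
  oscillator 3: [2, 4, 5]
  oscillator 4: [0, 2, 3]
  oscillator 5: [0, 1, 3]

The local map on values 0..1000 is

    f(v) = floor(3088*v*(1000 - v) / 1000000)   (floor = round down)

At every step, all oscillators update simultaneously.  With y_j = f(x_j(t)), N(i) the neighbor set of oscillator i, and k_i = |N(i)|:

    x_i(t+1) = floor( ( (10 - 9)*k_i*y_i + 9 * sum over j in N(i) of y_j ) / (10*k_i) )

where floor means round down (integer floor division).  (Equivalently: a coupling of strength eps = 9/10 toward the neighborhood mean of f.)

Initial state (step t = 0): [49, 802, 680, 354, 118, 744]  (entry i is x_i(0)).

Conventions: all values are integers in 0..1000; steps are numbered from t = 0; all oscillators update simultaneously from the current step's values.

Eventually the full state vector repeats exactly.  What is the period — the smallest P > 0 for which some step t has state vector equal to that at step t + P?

Simulating step by step:
t=0: [49, 802, 680, 354, 118, 744]
t=1: [434, 469, 522, 544, 488, 460]
t=2: [767, 765, 768, 769, 765, 764]
t=3: [554, 552, 552, 553, 550, 551]
t=4: [763, 762, 763, 763, 762, 762]
t=5: [559, 558, 559, 559, 558, 558]
t=6: [761, 761, 761, 761, 761, 761]
t=7: [561, 561, 561, 561, 561, 561]
t=8: [760, 760, 760, 760, 760, 760]
t=9: [563, 563, 563, 563, 563, 563]
t=10: [759, 759, 759, 759, 759, 759]
t=11: [564, 564, 564, 564, 564, 564]
t=12: [759, 759, 759, 759, 759, 759]

Answer: 2
Key observation: The state at step 10, [759, 759, 759, 759, 759, 759], reappears at step 12 — and no state repeats earlier — so the cycle the system enters has period 2.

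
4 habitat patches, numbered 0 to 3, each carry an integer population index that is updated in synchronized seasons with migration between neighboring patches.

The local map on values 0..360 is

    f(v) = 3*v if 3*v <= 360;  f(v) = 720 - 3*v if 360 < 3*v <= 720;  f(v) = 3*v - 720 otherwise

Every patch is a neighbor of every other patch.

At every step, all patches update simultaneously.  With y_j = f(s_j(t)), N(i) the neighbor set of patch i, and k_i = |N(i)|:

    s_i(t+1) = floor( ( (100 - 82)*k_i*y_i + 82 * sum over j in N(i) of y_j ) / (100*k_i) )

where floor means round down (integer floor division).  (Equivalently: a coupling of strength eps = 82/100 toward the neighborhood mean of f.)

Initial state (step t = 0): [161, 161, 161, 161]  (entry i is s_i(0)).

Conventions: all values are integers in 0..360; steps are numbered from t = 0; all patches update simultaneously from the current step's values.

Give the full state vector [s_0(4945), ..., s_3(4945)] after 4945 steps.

Answer: [243, 243, 243, 243]
Key observation: The state at step 2, [9, 9, 9, 9], reappears at step 6: the system is in a cycle of period 4 from step 2 on.  Therefore the state at step 4945 equals the state at step 2 + ((4945 - 2) mod 4) = 5, which is [243, 243, 243, 243].

Derivation:
t=0: [161, 161, 161, 161]
t=1: [237, 237, 237, 237]
t=2: [9, 9, 9, 9]
t=3: [27, 27, 27, 27]
t=4: [81, 81, 81, 81]
t=5: [243, 243, 243, 243]
t=6: [9, 9, 9, 9]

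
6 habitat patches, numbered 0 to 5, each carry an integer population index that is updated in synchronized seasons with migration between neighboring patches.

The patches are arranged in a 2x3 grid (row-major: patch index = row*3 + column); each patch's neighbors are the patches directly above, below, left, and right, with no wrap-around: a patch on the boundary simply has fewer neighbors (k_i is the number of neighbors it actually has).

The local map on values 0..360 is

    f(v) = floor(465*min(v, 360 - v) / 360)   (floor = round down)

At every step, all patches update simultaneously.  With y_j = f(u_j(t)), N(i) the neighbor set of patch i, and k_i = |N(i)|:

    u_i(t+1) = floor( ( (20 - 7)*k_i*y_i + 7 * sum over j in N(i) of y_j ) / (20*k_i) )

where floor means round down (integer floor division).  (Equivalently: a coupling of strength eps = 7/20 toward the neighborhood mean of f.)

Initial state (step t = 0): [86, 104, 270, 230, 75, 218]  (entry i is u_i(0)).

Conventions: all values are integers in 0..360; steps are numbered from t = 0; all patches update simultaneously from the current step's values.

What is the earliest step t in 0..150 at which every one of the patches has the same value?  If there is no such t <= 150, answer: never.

Answer: 19
Key observation: Synchronization is absorbing here: once all patches are equal they stay equal, and step 19 is the first all-equal step.

Derivation:
t=0: [86, 104, 270, 230, 75, 218]  (not all equal)
t=1: [124, 124, 130, 144, 118, 156]  (not all equal)
t=2: [164, 159, 171, 175, 162, 186]  (not all equal)
t=3: [212, 207, 218, 220, 212, 220]  (not all equal)
t=4: [190, 193, 184, 183, 189, 182]  (not all equal)
t=5: [219, 217, 225, 225, 221, 227]  (not all equal)
t=6: [180, 182, 175, 176, 178, 172]  (not all equal)
t=7: [230, 229, 225, 228, 227, 223]  (not all equal)
t=8: [167, 169, 173, 169, 171, 174]  (not all equal)
t=9: [216, 218, 222, 217, 220, 223]  (not all equal)
t=10: [185, 182, 178, 183, 180, 177]  (not all equal)
t=11: [226, 229, 228, 228, 230, 228]  (not all equal)
t=12: [171, 169, 169, 170, 167, 169]  (not all equal)
t=13: [219, 217, 218, 218, 216, 217]  (not all equal)
t=14: [182, 183, 183, 183, 185, 184]  (not all equal)
t=15: [228, 227, 227, 227, 226, 227]  (not all equal)
t=16: [170, 171, 171, 171, 172, 171]  (not all equal)
t=17: [219, 220, 220, 220, 221, 220]  (not all equal)
t=18: [181, 180, 180, 180, 179, 179]  (not all equal)
t=19: [231, 231, 231, 231, 231, 231]  (all equal)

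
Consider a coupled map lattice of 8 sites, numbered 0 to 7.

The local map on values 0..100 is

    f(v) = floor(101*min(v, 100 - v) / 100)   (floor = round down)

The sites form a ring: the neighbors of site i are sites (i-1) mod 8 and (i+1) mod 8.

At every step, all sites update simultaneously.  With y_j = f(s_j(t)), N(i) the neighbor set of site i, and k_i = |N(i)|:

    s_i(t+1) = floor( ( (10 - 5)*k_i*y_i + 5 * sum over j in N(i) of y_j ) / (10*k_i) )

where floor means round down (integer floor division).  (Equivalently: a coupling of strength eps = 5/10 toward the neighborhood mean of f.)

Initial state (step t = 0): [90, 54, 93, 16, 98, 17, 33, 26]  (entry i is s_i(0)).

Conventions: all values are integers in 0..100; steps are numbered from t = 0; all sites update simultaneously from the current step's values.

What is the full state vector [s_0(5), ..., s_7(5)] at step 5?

Simulating step by step:
t=0: [90, 54, 93, 16, 98, 17, 33, 26]
t=1: [23, 27, 19, 10, 9, 17, 27, 23]
t=2: [24, 24, 18, 12, 11, 17, 23, 24]
t=3: [24, 22, 18, 13, 12, 17, 21, 23]
t=4: [23, 21, 17, 14, 13, 16, 20, 22]
t=5: [22, 20, 17, 14, 14, 16, 19, 21]

Answer: [22, 20, 17, 14, 14, 16, 19, 21]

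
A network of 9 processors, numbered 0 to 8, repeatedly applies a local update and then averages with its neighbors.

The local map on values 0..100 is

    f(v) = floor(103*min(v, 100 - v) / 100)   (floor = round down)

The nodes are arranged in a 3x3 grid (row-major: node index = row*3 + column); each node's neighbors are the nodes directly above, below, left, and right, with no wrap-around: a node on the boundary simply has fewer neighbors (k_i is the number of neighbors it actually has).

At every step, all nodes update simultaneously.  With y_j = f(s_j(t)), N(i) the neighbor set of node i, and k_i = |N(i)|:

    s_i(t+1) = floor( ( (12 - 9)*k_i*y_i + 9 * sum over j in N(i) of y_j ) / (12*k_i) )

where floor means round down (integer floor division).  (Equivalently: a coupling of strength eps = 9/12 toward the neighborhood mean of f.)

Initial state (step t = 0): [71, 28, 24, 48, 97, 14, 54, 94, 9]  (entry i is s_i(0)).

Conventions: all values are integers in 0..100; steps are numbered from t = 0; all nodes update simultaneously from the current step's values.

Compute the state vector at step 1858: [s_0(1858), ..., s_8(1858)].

Simulating step by step:
t=0: [71, 28, 24, 48, 97, 14, 54, 94, 9]
t=1: [36, 21, 21, 32, 18, 12, 32, 16, 9]
t=2: [29, 24, 17, 29, 19, 15, 26, 18, 12]
t=3: [27, 22, 18, 25, 20, 15, 24, 18, 15]
t=4: [24, 21, 18, 24, 20, 17, 22, 19, 16]
t=5: [22, 20, 18, 22, 20, 17, 21, 19, 17]
t=6: [21, 20, 18, 21, 19, 18, 20, 19, 17]
t=7: [20, 19, 18, 20, 19, 18, 20, 18, 18]
t=8: [19, 19, 18, 19, 18, 18, 19, 18, 18]
t=9: [19, 18, 18, 18, 18, 18, 18, 18, 18]
t=10: [18, 18, 18, 18, 18, 18, 18, 18, 18]
t=11: [18, 18, 18, 18, 18, 18, 18, 18, 18]

Answer: [18, 18, 18, 18, 18, 18, 18, 18, 18]
Key observation: The state at step 10, [18, 18, 18, 18, 18, 18, 18, 18, 18], reappears at step 11: the system is in a cycle of period 1 from step 10 on.  Therefore the state at step 1858 equals the state at step 10 + ((1858 - 10) mod 1) = 10, which is [18, 18, 18, 18, 18, 18, 18, 18, 18].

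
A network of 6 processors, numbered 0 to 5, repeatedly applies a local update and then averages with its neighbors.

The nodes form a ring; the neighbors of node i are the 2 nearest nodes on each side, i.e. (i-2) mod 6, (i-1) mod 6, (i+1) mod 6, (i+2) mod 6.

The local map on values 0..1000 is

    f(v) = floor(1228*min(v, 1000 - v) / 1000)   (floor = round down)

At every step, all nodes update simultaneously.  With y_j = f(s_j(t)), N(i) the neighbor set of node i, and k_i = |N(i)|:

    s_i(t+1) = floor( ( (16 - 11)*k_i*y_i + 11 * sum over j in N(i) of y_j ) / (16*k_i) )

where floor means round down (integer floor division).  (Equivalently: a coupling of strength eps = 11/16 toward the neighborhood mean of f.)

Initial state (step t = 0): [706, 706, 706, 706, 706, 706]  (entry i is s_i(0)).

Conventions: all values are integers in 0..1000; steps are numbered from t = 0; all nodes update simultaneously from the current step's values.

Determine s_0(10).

Simulating step by step:
t=0: [706, 706, 706, 706, 706, 706]
t=1: [361, 361, 361, 361, 361, 361]
t=2: [443, 443, 443, 443, 443, 443]
t=3: [544, 544, 544, 544, 544, 544]
t=4: [559, 559, 559, 559, 559, 559]
t=5: [541, 541, 541, 541, 541, 541]
t=6: [563, 563, 563, 563, 563, 563]
t=7: [536, 536, 536, 536, 536, 536]
t=8: [569, 569, 569, 569, 569, 569]
t=9: [529, 529, 529, 529, 529, 529]
t=10: [578, 578, 578, 578, 578, 578]

Answer: s_0(10) = 578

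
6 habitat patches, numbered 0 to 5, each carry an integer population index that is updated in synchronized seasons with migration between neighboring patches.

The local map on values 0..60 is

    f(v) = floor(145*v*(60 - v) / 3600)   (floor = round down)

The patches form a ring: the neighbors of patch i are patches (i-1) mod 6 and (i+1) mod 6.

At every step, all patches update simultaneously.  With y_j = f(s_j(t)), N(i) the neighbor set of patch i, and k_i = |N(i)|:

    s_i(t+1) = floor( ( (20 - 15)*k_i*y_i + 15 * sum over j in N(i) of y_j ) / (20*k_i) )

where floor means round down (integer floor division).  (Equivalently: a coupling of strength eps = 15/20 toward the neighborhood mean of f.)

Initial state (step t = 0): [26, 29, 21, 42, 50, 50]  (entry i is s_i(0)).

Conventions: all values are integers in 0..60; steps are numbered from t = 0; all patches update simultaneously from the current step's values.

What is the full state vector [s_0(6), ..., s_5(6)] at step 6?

Simulating step by step:
t=0: [26, 29, 21, 42, 50, 50]
t=1: [29, 34, 32, 27, 23, 25]
t=2: [35, 35, 35, 35, 34, 35]
t=3: [35, 35, 35, 35, 35, 35]
t=4: [35, 35, 35, 35, 35, 35]
t=5: [35, 35, 35, 35, 35, 35]
t=6: [35, 35, 35, 35, 35, 35]

Answer: [35, 35, 35, 35, 35, 35]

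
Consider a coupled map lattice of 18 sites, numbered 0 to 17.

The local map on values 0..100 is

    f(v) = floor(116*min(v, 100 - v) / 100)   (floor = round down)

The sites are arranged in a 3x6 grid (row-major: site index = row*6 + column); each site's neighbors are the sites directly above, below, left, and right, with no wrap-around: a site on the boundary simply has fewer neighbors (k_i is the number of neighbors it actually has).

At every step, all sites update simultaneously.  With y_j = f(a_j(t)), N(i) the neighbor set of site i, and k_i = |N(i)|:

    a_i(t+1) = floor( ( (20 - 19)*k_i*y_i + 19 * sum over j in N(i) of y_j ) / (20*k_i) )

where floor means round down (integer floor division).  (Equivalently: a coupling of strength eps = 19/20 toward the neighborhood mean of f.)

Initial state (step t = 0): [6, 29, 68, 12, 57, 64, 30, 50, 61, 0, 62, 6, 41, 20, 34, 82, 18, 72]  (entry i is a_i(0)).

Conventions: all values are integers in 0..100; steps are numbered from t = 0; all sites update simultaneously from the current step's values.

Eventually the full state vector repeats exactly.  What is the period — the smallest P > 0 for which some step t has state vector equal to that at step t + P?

Simulating step by step:
t=0: [6, 29, 68, 12, 57, 64, 30, 50, 61, 0, 62, 6, 41, 20, 34, 82, 18, 72]
t=1: [32, 33, 30, 27, 33, 28, 36, 34, 34, 28, 20, 37, 29, 46, 29, 19, 31, 13]
t=2: [39, 36, 35, 34, 29, 39, 36, 42, 34, 28, 36, 24, 46, 35, 37, 32, 20, 37]
t=3: [41, 44, 39, 35, 41, 30, 48, 40, 40, 38, 29, 41, 41, 47, 38, 32, 39, 25]
t=4: [52, 46, 45, 45, 36, 46, 47, 51, 44, 39, 45, 32, 54, 46, 45, 43, 33, 45]
t=5: [53, 54, 52, 46, 51, 39, 54, 52, 51, 50, 40, 51, 53, 53, 51, 45, 50, 38]
t=6: [53, 54, 54, 56, 48, 55, 54, 54, 56, 52, 56, 45, 53, 54, 54, 57, 47, 56]
t=7: [53, 53, 51, 54, 51, 53, 53, 52, 53, 50, 53, 51, 53, 53, 51, 53, 50, 52]
t=8: [54, 54, 53, 56, 53, 55, 54, 54, 56, 53, 56, 54, 54, 54, 54, 57, 54, 56]
t=9: [53, 53, 51, 53, 51, 53, 53, 52, 53, 50, 53, 51, 53, 53, 51, 53, 50, 52]
t=10: [54, 54, 54, 56, 54, 55, 54, 54, 56, 54, 56, 54, 54, 54, 54, 57, 54, 56]
t=11: [53, 53, 51, 52, 51, 52, 53, 52, 52, 50, 52, 51, 53, 53, 51, 52, 50, 52]
t=12: [54, 54, 54, 56, 55, 55, 54, 54, 56, 55, 56, 55, 54, 54, 54, 57, 55, 56]
t=13: [53, 53, 51, 52, 51, 52, 53, 52, 52, 50, 51, 51, 53, 53, 51, 52, 50, 51]
t=14: [54, 54, 54, 56, 55, 55, 54, 54, 56, 55, 56, 55, 54, 54, 54, 57, 55, 56]

Answer: 2
Key observation: The state at step 12, [54, 54, 54, 56, 55, 55, 54, 54, 56, 55, 56, 55, 54, 54, 54, 57, 55, 56], reappears at step 14 — and no state repeats earlier — so the cycle the system enters has period 2.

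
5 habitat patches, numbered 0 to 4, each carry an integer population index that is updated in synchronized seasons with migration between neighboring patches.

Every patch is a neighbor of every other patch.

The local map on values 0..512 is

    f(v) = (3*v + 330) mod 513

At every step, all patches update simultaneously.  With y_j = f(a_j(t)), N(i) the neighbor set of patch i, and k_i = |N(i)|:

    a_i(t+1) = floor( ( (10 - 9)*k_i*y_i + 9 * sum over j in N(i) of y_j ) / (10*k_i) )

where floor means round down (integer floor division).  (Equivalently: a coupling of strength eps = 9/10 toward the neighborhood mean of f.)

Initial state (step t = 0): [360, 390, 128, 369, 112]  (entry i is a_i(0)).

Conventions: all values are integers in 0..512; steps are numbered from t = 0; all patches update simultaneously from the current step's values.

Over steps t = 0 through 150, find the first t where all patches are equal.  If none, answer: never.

Answer: never
Key observation: The state at step 8 reappears at step 10 — the system is in a cycle of period 2 from step 8 on.  No step 0..10 is synchronized, and the cycle repeats forever, so no step up to 150 (or ever) has all patches equal.

Derivation:
t=0: [360, 390, 128, 369, 112]  (not all equal)
t=1: [317, 305, 340, 313, 346]  (not all equal)
t=2: [279, 283, 270, 280, 268]  (not all equal)
t=3: [130, 129, 134, 130, 135]  (not all equal)
t=4: [212, 212, 210, 212, 210]  (not all equal)
t=5: [450, 450, 451, 450, 451]  (not all equal)
t=6: [142, 142, 141, 142, 141]  (not all equal)
t=7: [241, 241, 242, 241, 242]  (not all equal)
t=8: [28, 28, 27, 28, 27]  (not all equal)
t=9: [412, 412, 413, 412, 413]  (not all equal)
t=10: [28, 28, 27, 28, 27]  (not all equal)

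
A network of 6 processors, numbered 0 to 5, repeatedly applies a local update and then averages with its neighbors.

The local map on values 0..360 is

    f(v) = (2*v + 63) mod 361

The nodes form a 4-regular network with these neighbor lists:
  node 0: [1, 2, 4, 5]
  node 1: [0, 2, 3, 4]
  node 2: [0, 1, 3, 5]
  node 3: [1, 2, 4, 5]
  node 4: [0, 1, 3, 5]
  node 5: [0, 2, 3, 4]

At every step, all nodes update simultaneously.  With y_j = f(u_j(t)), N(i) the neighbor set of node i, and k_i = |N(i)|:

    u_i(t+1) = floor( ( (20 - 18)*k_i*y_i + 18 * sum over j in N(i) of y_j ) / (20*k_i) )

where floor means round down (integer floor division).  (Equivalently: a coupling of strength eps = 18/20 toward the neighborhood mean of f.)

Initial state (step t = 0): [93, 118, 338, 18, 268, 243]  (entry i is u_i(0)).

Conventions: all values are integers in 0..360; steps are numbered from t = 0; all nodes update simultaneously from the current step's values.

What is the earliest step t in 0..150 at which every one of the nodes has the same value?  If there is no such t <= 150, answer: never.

Answer: 32
Key observation: Synchronization is absorbing here: once all nodes are equal they stay equal, and step 32 is the first all-equal step.

Derivation:
t=0: [93, 118, 338, 18, 268, 243]  (not all equal)
t=1: [191, 165, 189, 176, 211, 154]  (not all equal)
t=2: [63, 80, 48, 60, 52, 77]  (not all equal)
t=3: [191, 179, 198, 190, 199, 178]  (not all equal)
t=4: [79, 87, 73, 79, 73, 87]  (not all equal)
t=5: [222, 217, 227, 222, 227, 217]  (not all equal)
t=6: [146, 149, 142, 146, 142, 149]  (not all equal)
t=7: [191, 315, 194, 191, 194, 315]  (not all equal)
t=8: [198, 111, 196, 198, 196, 111]  (not all equal)
t=9: [180, 114, 181, 180, 181, 114]  (not all equal)
t=10: [165, 85, 165, 165, 165, 85]  (not all equal)
t=11: [122, 52, 122, 122, 122, 52]  (not all equal)
t=12: [244, 293, 244, 244, 244, 293]  (not all equal)
t=13: [234, 199, 234, 234, 234, 199]  (not all equal)
t=14: [138, 163, 138, 138, 138, 163]  (not all equal)
t=15: [199, 307, 199, 199, 199, 307]  (not all equal)
t=16: [197, 121, 197, 197, 197, 121]  (not all equal)
t=17: [190, 116, 190, 190, 190, 116]  (not all equal)
t=18: [177, 103, 177, 177, 177, 103]  (not all equal)
t=19: [151, 77, 151, 151, 151, 77]  (not all equal)
t=20: [99, 25, 99, 99, 99, 25]  (not all equal)
t=21: [194, 246, 194, 194, 194, 246]  (not all equal)
t=22: [136, 100, 136, 136, 136, 100]  (not all equal)
t=23: [302, 327, 302, 302, 302, 327]  (not all equal)
t=24: [328, 311, 328, 328, 328, 311]  (not all equal)
t=25: [342, 354, 342, 342, 342, 354]  (not all equal)
t=26: [35, 27, 35, 35, 35, 27]  (not all equal)
t=27: [125, 131, 125, 125, 125, 131]  (not all equal)
t=28: [318, 314, 318, 318, 318, 314]  (not all equal)
t=29: [334, 337, 334, 334, 334, 337]  (not all equal)
t=30: [11, 9, 11, 11, 11, 9]  (not all equal)
t=31: [83, 84, 83, 83, 83, 84]  (not all equal)
t=32: [229, 229, 229, 229, 229, 229]  (all equal)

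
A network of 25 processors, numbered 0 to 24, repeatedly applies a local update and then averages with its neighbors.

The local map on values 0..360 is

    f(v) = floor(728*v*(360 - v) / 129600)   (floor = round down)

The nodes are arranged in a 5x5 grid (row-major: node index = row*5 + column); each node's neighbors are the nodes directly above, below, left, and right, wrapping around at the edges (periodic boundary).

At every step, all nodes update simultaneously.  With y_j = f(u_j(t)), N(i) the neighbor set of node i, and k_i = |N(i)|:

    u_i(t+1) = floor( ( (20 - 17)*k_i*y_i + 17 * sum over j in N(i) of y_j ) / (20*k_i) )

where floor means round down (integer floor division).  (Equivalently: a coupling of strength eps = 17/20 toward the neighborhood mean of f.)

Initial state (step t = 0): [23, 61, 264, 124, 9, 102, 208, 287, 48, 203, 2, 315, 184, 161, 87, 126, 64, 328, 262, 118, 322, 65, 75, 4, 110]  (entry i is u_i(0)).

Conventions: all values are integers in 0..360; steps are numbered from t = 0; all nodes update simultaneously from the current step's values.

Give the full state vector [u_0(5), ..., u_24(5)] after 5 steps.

Answer: [181, 181, 181, 181, 181, 181, 181, 181, 181, 181, 181, 181, 181, 181, 181, 181, 181, 181, 181, 181, 181, 181, 181, 181, 181]

Derivation:
t=0: [23, 61, 264, 124, 9, 102, 208, 287, 48, 203, 2, 315, 184, 161, 87, 126, 64, 328, 262, 118, 322, 65, 75, 4, 110]
t=1: [77, 114, 128, 77, 117, 107, 121, 141, 148, 107, 111, 111, 119, 142, 130, 96, 102, 125, 107, 150, 109, 100, 84, 124, 76]
t=2: [150, 150, 148, 159, 133, 148, 159, 167, 158, 161, 154, 156, 165, 165, 164, 155, 151, 150, 166, 150, 135, 146, 155, 136, 156]
t=3: [173, 176, 178, 174, 176, 177, 177, 178, 179, 176, 178, 178, 178, 179, 178, 175, 176, 178, 176, 178, 175, 175, 175, 177, 172]
t=4: [181, 181, 181, 181, 181, 181, 181, 181, 181, 181, 181, 181, 181, 181, 181, 181, 181, 181, 181, 181, 181, 181, 181, 181, 181]
t=5: [181, 181, 181, 181, 181, 181, 181, 181, 181, 181, 181, 181, 181, 181, 181, 181, 181, 181, 181, 181, 181, 181, 181, 181, 181]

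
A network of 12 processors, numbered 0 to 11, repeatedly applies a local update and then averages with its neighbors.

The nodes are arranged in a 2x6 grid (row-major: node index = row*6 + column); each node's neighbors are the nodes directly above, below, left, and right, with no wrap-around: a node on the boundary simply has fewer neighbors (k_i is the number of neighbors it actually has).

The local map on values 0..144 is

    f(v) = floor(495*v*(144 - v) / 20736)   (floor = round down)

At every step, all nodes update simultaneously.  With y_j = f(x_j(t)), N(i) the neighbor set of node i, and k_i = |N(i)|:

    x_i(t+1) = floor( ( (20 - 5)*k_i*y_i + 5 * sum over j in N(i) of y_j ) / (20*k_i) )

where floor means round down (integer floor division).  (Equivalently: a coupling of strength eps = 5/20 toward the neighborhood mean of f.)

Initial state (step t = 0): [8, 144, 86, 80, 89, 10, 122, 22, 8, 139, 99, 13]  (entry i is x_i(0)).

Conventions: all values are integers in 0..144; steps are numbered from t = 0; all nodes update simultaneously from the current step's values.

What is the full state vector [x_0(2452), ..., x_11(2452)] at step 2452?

Answer: [64, 64, 64, 64, 64, 64, 64, 64, 64, 64, 64, 64]
Key observation: The state at step 15, [122, 122, 122, 122, 122, 122, 122, 122, 122, 122, 122, 122], reappears at step 17: the system is in a cycle of period 2 from step 15 on.  Therefore the state at step 2452 equals the state at step 15 + ((2452 - 15) mod 2) = 16, which is [64, 64, 64, 64, 64, 64, 64, 64, 64, 64, 64, 64].

Derivation:
t=0: [8, 144, 86, 80, 89, 10, 122, 22, 8, 139, 99, 13]
t=1: [26, 17, 101, 112, 108, 42, 59, 55, 35, 33, 93, 47]
t=2: [76, 62, 96, 87, 94, 101, 112, 108, 93, 89, 108, 107]
t=3: [118, 117, 111, 116, 110, 103, 90, 95, 111, 113, 95, 94]
t=4: [78, 78, 85, 79, 90, 100, 110, 106, 88, 85, 106, 110]
t=5: [117, 119, 119, 121, 113, 104, 94, 99, 115, 117, 99, 91]
t=6: [79, 74, 71, 68, 84, 99, 106, 101, 80, 77, 102, 111]
t=7: [118, 121, 122, 122, 117, 105, 100, 105, 120, 121, 104, 91]
t=8: [76, 69, 64, 65, 77, 96, 100, 92, 69, 68, 95, 110]
t=9: [120, 122, 122, 122, 120, 109, 108, 114, 122, 121, 111, 94]
t=10: [70, 65, 64, 64, 71, 90, 87, 79, 65, 67, 85, 106]
t=11: [122, 122, 122, 122, 122, 114, 119, 121, 122, 122, 117, 101]
t=12: [64, 64, 64, 64, 66, 81, 69, 66, 64, 64, 75, 96]
t=13: [122, 122, 122, 122, 122, 119, 122, 122, 122, 122, 121, 113]
t=14: [64, 64, 64, 64, 64, 71, 64, 64, 64, 64, 67, 79]
t=15: [122, 122, 122, 122, 122, 122, 122, 122, 122, 122, 122, 122]
t=16: [64, 64, 64, 64, 64, 64, 64, 64, 64, 64, 64, 64]
t=17: [122, 122, 122, 122, 122, 122, 122, 122, 122, 122, 122, 122]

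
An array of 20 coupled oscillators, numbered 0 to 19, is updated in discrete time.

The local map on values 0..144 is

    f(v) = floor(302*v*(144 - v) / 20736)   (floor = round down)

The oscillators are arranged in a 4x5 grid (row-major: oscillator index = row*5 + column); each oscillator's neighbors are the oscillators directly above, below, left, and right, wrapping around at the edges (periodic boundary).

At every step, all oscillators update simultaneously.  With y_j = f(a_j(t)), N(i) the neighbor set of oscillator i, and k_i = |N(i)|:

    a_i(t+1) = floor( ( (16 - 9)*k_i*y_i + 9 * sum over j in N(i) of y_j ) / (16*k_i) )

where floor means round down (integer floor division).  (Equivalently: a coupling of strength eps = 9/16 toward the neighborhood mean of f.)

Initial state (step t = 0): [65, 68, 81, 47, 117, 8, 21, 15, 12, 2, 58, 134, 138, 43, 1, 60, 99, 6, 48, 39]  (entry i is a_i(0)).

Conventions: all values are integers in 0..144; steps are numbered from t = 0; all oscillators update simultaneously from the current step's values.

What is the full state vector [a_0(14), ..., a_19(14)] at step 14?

Answer: [75, 75, 75, 75, 75, 75, 75, 75, 75, 75, 75, 75, 75, 75, 75, 75, 75, 75, 75, 75]

Derivation:
t=0: [65, 68, 81, 47, 117, 8, 21, 15, 12, 2, 58, 134, 138, 43, 1, 60, 99, 6, 48, 39]
t=1: [61, 67, 57, 58, 48, 32, 35, 32, 32, 13, 46, 34, 22, 42, 28, 69, 53, 35, 57, 52]
t=2: [69, 70, 67, 68, 62, 53, 56, 53, 52, 41, 60, 55, 48, 56, 51, 71, 67, 59, 67, 66]
t=3: [74, 74, 74, 74, 72, 70, 71, 70, 69, 66, 72, 71, 69, 70, 69, 74, 74, 73, 74, 73]
t=4: [75, 75, 75, 75, 74, 74, 75, 75, 74, 74, 75, 75, 75, 75, 74, 75, 75, 75, 75, 75]
t=5: [75, 75, 75, 75, 75, 75, 75, 75, 75, 75, 75, 75, 75, 75, 75, 75, 75, 75, 75, 75]
t=6: [75, 75, 75, 75, 75, 75, 75, 75, 75, 75, 75, 75, 75, 75, 75, 75, 75, 75, 75, 75]
t=7: [75, 75, 75, 75, 75, 75, 75, 75, 75, 75, 75, 75, 75, 75, 75, 75, 75, 75, 75, 75]
t=8: [75, 75, 75, 75, 75, 75, 75, 75, 75, 75, 75, 75, 75, 75, 75, 75, 75, 75, 75, 75]
t=9: [75, 75, 75, 75, 75, 75, 75, 75, 75, 75, 75, 75, 75, 75, 75, 75, 75, 75, 75, 75]
t=10: [75, 75, 75, 75, 75, 75, 75, 75, 75, 75, 75, 75, 75, 75, 75, 75, 75, 75, 75, 75]
t=11: [75, 75, 75, 75, 75, 75, 75, 75, 75, 75, 75, 75, 75, 75, 75, 75, 75, 75, 75, 75]
t=12: [75, 75, 75, 75, 75, 75, 75, 75, 75, 75, 75, 75, 75, 75, 75, 75, 75, 75, 75, 75]
t=13: [75, 75, 75, 75, 75, 75, 75, 75, 75, 75, 75, 75, 75, 75, 75, 75, 75, 75, 75, 75]
t=14: [75, 75, 75, 75, 75, 75, 75, 75, 75, 75, 75, 75, 75, 75, 75, 75, 75, 75, 75, 75]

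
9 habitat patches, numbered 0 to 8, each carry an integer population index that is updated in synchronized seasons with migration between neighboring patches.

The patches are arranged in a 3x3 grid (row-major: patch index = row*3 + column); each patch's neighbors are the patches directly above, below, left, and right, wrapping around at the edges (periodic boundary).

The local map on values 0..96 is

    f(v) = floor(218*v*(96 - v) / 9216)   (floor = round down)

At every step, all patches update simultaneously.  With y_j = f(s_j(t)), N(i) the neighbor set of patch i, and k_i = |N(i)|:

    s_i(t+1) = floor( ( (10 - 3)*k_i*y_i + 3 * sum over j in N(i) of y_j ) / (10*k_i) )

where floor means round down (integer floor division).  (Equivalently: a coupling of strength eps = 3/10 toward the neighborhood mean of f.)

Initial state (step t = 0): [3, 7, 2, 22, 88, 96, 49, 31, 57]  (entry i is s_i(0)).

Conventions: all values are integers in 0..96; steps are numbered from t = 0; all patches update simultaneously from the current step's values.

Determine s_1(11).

Simulating step by step:
t=0: [3, 7, 2, 22, 88, 96, 49, 31, 57]
t=1: [12, 15, 8, 32, 18, 8, 48, 43, 44]
t=2: [27, 28, 20, 43, 33, 22, 51, 49, 48]
t=3: [44, 45, 38, 50, 48, 40, 53, 52, 51]
t=4: [53, 53, 52, 53, 53, 52, 53, 53, 53]
t=5: [53, 53, 53, 53, 53, 53, 53, 53, 53]
t=6: [53, 53, 53, 53, 53, 53, 53, 53, 53]
t=7: [53, 53, 53, 53, 53, 53, 53, 53, 53]
t=8: [53, 53, 53, 53, 53, 53, 53, 53, 53]
t=9: [53, 53, 53, 53, 53, 53, 53, 53, 53]
t=10: [53, 53, 53, 53, 53, 53, 53, 53, 53]
t=11: [53, 53, 53, 53, 53, 53, 53, 53, 53]

Answer: s_1(11) = 53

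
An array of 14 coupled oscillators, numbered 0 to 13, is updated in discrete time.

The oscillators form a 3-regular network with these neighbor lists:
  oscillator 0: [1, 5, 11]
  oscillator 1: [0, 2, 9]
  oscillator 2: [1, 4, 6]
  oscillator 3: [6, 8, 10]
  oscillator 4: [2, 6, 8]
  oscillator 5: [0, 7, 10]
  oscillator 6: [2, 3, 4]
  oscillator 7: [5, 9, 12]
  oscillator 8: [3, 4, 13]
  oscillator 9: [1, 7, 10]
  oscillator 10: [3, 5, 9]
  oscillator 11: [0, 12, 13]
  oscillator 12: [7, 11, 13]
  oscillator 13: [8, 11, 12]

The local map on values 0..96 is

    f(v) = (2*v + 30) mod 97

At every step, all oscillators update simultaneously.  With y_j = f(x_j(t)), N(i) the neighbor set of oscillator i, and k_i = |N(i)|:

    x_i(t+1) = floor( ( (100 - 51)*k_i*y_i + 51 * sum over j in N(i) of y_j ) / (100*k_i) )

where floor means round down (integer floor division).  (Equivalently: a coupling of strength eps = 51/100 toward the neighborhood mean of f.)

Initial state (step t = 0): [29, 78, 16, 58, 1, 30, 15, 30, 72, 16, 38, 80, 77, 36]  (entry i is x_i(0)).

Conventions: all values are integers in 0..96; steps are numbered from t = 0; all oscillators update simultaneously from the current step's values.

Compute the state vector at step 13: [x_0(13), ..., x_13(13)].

Answer: [52, 36, 32, 47, 27, 49, 47, 64, 38, 50, 51, 69, 76, 60]

Derivation:
t=0: [29, 78, 16, 58, 1, 30, 15, 30, 72, 16, 38, 80, 77, 36]
t=1: [89, 79, 61, 48, 49, 75, 53, 84, 52, 62, 38, 76, 74, 46]
t=2: [50, 66, 54, 28, 37, 45, 38, 39, 32, 45, 33, 62, 59, 46]
t=3: [40, 48, 33, 75, 27, 35, 27, 21, 66, 40, 69, 46, 40, 46]
t=4: [16, 34, 80, 78, 82, 27, 85, 40, 64, 35, 51, 20, 27, 29]
t=5: [56, 27, 46, 60, 27, 59, 33, 35, 59, 9, 47, 74, 70, 79]
t=6: [58, 61, 57, 55, 70, 37, 74, 30, 63, 42, 39, 75, 65, 79]
t=7: [48, 46, 58, 46, 67, 28, 67, 58, 64, 34, 16, 75, 75, 79]
t=8: [47, 25, 51, 44, 62, 65, 56, 52, 61, 23, 49, 75, 78, 83]
t=9: [51, 62, 48, 32, 50, 47, 41, 56, 40, 62, 42, 60, 64, 39]
t=10: [40, 48, 32, 53, 25, 29, 33, 46, 29, 48, 38, 44, 48, 26]
t=11: [29, 37, 80, 51, 86, 51, 83, 37, 77, 24, 30, 31, 35, 63]
t=12: [65, 47, 48, 47, 34, 48, 24, 23, 59, 55, 69, 70, 28, 59]
t=13: [52, 36, 32, 47, 27, 49, 47, 64, 38, 50, 51, 69, 76, 60]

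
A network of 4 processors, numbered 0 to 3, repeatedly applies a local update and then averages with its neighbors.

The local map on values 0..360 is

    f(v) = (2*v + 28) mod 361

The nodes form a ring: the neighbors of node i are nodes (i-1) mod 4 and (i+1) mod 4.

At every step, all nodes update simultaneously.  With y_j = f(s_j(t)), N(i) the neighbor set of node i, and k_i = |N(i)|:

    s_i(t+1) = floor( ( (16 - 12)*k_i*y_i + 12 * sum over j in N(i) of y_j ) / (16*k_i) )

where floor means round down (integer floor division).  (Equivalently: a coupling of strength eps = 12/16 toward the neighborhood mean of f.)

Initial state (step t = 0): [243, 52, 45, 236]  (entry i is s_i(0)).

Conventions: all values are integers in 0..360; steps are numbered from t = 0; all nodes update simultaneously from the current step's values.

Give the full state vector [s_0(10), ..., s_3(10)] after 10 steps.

Answer: [270, 270, 270, 270]

Derivation:
t=0: [243, 52, 45, 236]
t=1: [139, 134, 131, 136]
t=2: [300, 297, 296, 298]
t=3: [263, 262, 261, 263]
t=4: [192, 191, 191, 191]
t=5: [49, 49, 49, 49]
t=6: [126, 126, 126, 126]
t=7: [280, 280, 280, 280]
t=8: [227, 227, 227, 227]
t=9: [121, 121, 121, 121]
t=10: [270, 270, 270, 270]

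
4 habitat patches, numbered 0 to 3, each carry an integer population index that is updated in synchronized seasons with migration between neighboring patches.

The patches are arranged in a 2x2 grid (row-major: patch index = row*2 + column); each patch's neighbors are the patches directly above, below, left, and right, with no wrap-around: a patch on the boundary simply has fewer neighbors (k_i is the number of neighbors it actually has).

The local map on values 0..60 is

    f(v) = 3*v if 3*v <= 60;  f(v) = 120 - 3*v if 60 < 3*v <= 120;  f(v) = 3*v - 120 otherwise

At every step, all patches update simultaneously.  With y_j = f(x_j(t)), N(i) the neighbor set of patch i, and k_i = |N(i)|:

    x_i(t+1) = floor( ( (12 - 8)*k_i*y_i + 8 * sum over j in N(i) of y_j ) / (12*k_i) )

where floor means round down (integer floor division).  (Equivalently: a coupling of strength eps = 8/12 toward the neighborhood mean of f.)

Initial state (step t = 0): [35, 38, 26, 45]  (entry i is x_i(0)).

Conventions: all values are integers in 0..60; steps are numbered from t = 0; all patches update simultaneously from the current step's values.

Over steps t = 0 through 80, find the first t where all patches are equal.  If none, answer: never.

Answer: never
Key observation: The state at step 2 reappears at step 6 — the system is in a cycle of period 4 from step 2 on.  No step 0..6 is synchronized, and the cycle repeats forever, so no step up to 80 (or ever) has all patches equal.

Derivation:
t=0: [35, 38, 26, 45]  (not all equal)
t=1: [21, 12, 24, 21]  (not all equal)
t=2: [47, 50, 54, 47]  (not all equal)
t=3: [31, 24, 28, 31]  (not all equal)
t=4: [37, 34, 30, 37]  (not all equal)
t=5: [19, 12, 16, 19]  (not all equal)
t=6: [47, 50, 54, 47]  (not all equal)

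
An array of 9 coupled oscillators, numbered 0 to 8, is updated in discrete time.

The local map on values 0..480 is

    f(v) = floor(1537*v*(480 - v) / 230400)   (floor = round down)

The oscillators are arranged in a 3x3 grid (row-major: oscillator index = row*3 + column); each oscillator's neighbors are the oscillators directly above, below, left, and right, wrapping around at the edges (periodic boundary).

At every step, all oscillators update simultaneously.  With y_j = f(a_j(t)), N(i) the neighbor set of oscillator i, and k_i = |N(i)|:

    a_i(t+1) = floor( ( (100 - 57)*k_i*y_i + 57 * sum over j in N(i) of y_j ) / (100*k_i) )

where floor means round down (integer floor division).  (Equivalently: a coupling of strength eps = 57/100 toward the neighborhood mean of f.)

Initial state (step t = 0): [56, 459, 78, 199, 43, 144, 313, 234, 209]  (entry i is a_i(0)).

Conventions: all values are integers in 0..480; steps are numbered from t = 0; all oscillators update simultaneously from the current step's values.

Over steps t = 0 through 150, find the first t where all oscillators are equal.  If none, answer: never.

Answer: 10
Key observation: Synchronization is absorbing here: once all oscillators are equal they stay equal, and step 10 is the first all-equal step.

Derivation:
t=0: [56, 459, 78, 199, 43, 144, 313, 234, 209]  (not all equal)
t=1: [209, 152, 221, 296, 216, 292, 333, 295, 342]  (not all equal)
t=2: [361, 356, 361, 362, 366, 362, 342, 349, 339]  (not all equal)
t=3: [290, 290, 291, 287, 285, 288, 304, 302, 306]  (not all equal)
t=4: [365, 366, 365, 366, 367, 366, 359, 360, 358]  (not all equal)
t=5: [280, 279, 280, 279, 278, 279, 286, 285, 286]  (not all equal)
t=6: [372, 373, 372, 373, 373, 373, 370, 371, 370]  (not all equal)
t=7: [267, 266, 267, 266, 266, 266, 269, 268, 269]  (not all equal)
t=8: [378, 379, 378, 378, 379, 378, 378, 378, 378]  (not all equal)
t=9: [256, 255, 256, 256, 255, 256, 257, 256, 257]  (not all equal)
t=10: [382, 382, 382, 382, 382, 382, 382, 382, 382]  (all equal)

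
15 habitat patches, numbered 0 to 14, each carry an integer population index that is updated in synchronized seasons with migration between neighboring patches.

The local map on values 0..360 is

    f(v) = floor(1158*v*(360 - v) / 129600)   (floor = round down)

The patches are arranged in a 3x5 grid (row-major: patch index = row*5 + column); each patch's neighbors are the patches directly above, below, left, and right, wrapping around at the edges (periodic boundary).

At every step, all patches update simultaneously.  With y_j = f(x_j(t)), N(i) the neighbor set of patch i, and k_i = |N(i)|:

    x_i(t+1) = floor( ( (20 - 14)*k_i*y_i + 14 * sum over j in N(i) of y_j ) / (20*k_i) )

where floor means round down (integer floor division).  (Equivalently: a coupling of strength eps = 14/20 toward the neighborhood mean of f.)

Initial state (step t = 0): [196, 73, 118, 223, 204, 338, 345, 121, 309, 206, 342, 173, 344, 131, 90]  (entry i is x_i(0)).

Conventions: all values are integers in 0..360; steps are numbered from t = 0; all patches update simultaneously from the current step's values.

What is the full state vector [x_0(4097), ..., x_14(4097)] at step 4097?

Simulating step by step:
t=0: [196, 73, 118, 223, 204, 338, 345, 121, 309, 206, 342, 173, 344, 131, 90]
t=1: [189, 209, 210, 247, 270, 137, 153, 163, 231, 208, 166, 145, 201, 199, 220]
t=2: [271, 281, 276, 258, 256, 280, 280, 280, 272, 264, 280, 282, 283, 273, 270]
t=3: [210, 202, 206, 222, 227, 207, 198, 202, 216, 219, 204, 197, 200, 213, 218]
t=4: [280, 284, 282, 275, 274, 281, 284, 283, 277, 275, 282, 285, 283, 278, 276]
t=5: [199, 193, 196, 204, 207, 198, 193, 195, 203, 205, 197, 192, 195, 203, 205]
t=6: [285, 287, 286, 284, 283, 285, 287, 286, 284, 283, 285, 287, 286, 284, 283]
t=7: [190, 187, 189, 191, 192, 190, 187, 189, 191, 192, 190, 187, 189, 191, 192]
t=8: [288, 288, 288, 288, 288, 288, 288, 288, 288, 288, 288, 288, 288, 288, 288]
t=9: [185, 185, 185, 185, 185, 185, 185, 185, 185, 185, 185, 185, 185, 185, 185]
t=10: [289, 289, 289, 289, 289, 289, 289, 289, 289, 289, 289, 289, 289, 289, 289]
t=11: [183, 183, 183, 183, 183, 183, 183, 183, 183, 183, 183, 183, 183, 183, 183]
t=12: [289, 289, 289, 289, 289, 289, 289, 289, 289, 289, 289, 289, 289, 289, 289]

Answer: [183, 183, 183, 183, 183, 183, 183, 183, 183, 183, 183, 183, 183, 183, 183]
Key observation: The state at step 10, [289, 289, 289, 289, 289, 289, 289, 289, 289, 289, 289, 289, 289, 289, 289], reappears at step 12: the system is in a cycle of period 2 from step 10 on.  Therefore the state at step 4097 equals the state at step 10 + ((4097 - 10) mod 2) = 11, which is [183, 183, 183, 183, 183, 183, 183, 183, 183, 183, 183, 183, 183, 183, 183].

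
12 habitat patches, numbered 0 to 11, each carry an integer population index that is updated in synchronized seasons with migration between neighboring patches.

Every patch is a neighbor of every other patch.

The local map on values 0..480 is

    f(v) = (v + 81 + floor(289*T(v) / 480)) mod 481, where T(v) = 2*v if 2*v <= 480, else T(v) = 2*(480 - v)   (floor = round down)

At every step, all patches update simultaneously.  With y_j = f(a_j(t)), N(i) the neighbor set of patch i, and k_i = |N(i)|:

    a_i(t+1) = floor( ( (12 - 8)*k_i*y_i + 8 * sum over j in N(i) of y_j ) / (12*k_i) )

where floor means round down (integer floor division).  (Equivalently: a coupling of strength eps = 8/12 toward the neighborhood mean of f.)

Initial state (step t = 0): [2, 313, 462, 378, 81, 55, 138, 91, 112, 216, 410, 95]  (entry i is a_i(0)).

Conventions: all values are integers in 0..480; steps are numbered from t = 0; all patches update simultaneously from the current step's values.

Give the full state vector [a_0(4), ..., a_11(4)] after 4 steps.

Simulating step by step:
t=0: [2, 313, 462, 378, 81, 55, 138, 91, 112, 216, 410, 95]
t=1: [162, 170, 161, 166, 209, 194, 244, 215, 228, 159, 164, 218]
t=2: [308, 313, 307, 310, 205, 196, 223, 208, 216, 306, 309, 210]
t=3: [95, 95, 95, 95, 77, 72, 88, 79, 84, 95, 95, 80]
t=4: [277, 277, 277, 277, 267, 264, 273, 268, 271, 277, 277, 268]

Answer: [277, 277, 277, 277, 267, 264, 273, 268, 271, 277, 277, 268]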